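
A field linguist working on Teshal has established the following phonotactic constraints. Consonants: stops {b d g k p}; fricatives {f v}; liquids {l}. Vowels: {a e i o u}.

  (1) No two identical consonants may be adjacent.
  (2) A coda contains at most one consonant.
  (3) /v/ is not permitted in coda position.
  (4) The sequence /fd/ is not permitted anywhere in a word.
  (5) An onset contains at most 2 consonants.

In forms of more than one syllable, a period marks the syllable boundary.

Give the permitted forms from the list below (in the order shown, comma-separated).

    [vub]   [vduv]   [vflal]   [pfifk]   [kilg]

[vub]

[vub] — σ1 onset /v/, coda /b/ ok → permitted
[vduv] — violates constraint 3: syllable 1 coda contains /v/ → not permitted
[vflal] — violates constraint 5: syllable 1 onset /vfl/ has 3 consonants (> 2) → not permitted
[pfifk] — violates constraint 2: syllable 1 coda /fk/ has 2 consonants (> 1) → not permitted
[kilg] — violates constraint 2: syllable 1 coda /lg/ has 2 consonants (> 1) → not permitted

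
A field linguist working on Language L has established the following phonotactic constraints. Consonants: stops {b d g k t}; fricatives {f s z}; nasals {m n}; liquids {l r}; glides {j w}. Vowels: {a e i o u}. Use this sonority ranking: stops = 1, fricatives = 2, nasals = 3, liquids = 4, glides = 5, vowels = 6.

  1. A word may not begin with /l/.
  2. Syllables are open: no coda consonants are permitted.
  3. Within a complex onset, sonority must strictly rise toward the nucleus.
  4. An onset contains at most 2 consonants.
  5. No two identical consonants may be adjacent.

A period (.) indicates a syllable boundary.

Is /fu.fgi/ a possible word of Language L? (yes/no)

/fu.fgi/ — violates constraint 3: syllable 2 onset /fg/: /f/ (fricative, 2) → /g/ (stop, 1) does not rise → illicit

no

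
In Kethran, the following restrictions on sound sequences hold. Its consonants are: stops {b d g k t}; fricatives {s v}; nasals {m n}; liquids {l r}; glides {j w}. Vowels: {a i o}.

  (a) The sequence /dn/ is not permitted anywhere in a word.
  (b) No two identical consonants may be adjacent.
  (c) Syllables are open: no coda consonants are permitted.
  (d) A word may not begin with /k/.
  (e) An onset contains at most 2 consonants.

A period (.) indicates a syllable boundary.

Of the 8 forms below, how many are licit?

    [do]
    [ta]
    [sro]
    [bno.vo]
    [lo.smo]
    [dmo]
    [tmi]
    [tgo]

[do] — σ1 onset /d/, coda /∅/ ok → licit
[ta] — σ1 onset /t/, coda /∅/ ok → licit
[sro] — σ1 onset /sr/ (2C), coda /∅/ ok → licit
[bno.vo] — σ1 onset /bn/ (2C), coda /∅/ ok; σ2 onset /v/, coda /∅/ ok → licit
[lo.smo] — σ1 onset /l/, coda /∅/ ok; σ2 onset /sm/ (2C), coda /∅/ ok → licit
[dmo] — σ1 onset /dm/ (2C), coda /∅/ ok → licit
[tmi] — σ1 onset /tm/ (2C), coda /∅/ ok → licit
[tgo] — σ1 onset /tg/ (2C), coda /∅/ ok → licit
Licit: [do], [ta], [sro], [bno.vo], [lo.smo], [dmo], [tmi], [tgo] → 8.

8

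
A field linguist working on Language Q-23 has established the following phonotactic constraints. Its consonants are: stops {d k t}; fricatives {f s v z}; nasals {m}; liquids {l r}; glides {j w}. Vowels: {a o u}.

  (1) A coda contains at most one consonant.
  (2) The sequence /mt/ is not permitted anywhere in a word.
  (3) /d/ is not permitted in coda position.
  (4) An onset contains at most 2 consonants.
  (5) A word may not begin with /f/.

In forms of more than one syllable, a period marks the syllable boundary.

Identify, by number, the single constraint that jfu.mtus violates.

jfu.mtus: contains banned sequence /mt/.
This is a violation of constraint 2: "The sequence /mt/ is not permitted anywhere in a word."
The remaining constraints (1, 3, 4, 5) are satisfied.

2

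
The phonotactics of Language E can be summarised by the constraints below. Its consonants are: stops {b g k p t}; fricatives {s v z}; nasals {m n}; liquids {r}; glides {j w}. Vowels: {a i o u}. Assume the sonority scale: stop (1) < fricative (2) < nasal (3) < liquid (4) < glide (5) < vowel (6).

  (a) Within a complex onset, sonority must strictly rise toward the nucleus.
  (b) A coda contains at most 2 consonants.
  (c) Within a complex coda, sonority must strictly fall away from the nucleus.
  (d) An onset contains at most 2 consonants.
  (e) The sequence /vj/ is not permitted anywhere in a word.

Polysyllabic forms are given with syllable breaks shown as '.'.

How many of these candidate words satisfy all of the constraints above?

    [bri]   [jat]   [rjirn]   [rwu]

4

[bri] — σ1 onset /br/ (1→4 rises), coda /∅/ ok → phonotactically legal
[jat] — σ1 onset /j/, coda /t/ ok → phonotactically legal
[rjirn] — σ1 onset /rj/ (4→5 rises), coda /rn/ (4→3 falls) ok → phonotactically legal
[rwu] — σ1 onset /rw/ (4→5 rises), coda /∅/ ok → phonotactically legal
Phonotactically legal: [bri], [jat], [rjirn], [rwu] → 4.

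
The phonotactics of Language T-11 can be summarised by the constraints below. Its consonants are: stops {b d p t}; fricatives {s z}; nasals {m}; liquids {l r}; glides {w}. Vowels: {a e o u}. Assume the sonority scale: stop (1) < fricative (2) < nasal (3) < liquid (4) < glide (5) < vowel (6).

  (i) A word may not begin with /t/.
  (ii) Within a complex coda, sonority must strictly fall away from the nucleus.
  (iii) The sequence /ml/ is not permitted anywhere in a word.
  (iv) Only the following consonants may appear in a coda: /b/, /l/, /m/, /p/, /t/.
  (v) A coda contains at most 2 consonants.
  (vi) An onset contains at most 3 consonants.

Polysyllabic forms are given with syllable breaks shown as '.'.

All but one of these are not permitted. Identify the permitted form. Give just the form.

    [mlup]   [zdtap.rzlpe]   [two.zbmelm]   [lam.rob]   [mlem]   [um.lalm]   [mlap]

[mlup] — violates constraint (iii): contains banned sequence /ml/ → not permitted
[zdtap.rzlpe] — violates constraint (vi): syllable 2 onset /rzlp/ has 4 consonants (> 3) → not permitted
[two.zbmelm] — violates constraint (i): word begins with /t/ → not permitted
[lam.rob] — σ1 onset /l/, coda /m/ ok; σ2 onset /r/, coda /b/ ok → permitted
[mlem] — violates constraint (iii): contains banned sequence /ml/ → not permitted
[um.lalm] — violates constraint (iii): contains banned sequence /ml/ → not permitted
[mlap] — violates constraint (iii): contains banned sequence /ml/ → not permitted

[lam.rob]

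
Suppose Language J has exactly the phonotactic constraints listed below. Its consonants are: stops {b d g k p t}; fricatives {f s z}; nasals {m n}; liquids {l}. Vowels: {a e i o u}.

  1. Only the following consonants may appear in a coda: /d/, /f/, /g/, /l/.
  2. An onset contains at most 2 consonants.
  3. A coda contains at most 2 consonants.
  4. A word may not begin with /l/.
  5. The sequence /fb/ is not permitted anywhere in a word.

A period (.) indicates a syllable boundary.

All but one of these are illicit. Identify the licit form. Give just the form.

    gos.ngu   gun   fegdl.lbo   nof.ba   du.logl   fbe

du.logl

gos.ngu — violates constraint 1: syllable 1 coda contains /s/, which is not a licensed coda consonant → illicit
gun — violates constraint 1: syllable 1 coda contains /n/, which is not a licensed coda consonant → illicit
fegdl.lbo — violates constraint 3: syllable 1 coda /gdl/ has 3 consonants (> 2) → illicit
nof.ba — violates constraint 5: contains banned sequence /fb/ → illicit
du.logl — σ1 onset /d/, coda /∅/ ok; σ2 onset /l/, coda /gl/ (2C) ok → licit
fbe — violates constraint 5: contains banned sequence /fb/ → illicit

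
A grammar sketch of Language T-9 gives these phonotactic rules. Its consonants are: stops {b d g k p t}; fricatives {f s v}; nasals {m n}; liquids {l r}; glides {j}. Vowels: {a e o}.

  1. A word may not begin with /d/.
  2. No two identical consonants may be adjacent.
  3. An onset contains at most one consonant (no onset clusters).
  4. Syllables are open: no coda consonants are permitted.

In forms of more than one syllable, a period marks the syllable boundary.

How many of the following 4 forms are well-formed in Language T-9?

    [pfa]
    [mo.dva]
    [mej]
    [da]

0

[pfa] — violates constraint 3: syllable 1 onset /pf/ has 2 consonants (> 1) → ill-formed
[mo.dva] — violates constraint 3: syllable 2 onset /dv/ has 2 consonants (> 1) → ill-formed
[mej] — violates constraint 4: syllable 1 coda /j/ has 1 consonant (> 0) → ill-formed
[da] — violates constraint 1: word begins with /d/ → ill-formed
No form is well-formed → 0.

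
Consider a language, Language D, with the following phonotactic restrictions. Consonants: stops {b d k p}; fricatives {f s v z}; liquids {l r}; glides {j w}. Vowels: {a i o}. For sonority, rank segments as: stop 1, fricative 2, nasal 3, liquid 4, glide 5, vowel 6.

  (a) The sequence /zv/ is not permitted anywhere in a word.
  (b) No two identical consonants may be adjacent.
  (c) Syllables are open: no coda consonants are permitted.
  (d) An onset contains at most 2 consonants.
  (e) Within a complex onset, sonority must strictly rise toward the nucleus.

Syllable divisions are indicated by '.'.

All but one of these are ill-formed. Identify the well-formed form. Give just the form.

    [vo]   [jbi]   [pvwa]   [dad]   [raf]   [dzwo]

[vo]

[vo] — σ1 onset /v/, coda /∅/ ok → well-formed
[jbi] — violates constraint (e): syllable 1 onset /jb/: /j/ (glide, 5) → /b/ (stop, 1) does not rise → ill-formed
[pvwa] — violates constraint (d): syllable 1 onset /pvw/ has 3 consonants (> 2) → ill-formed
[dad] — violates constraint (c): syllable 1 coda /d/ has 1 consonant (> 0) → ill-formed
[raf] — violates constraint (c): syllable 1 coda /f/ has 1 consonant (> 0) → ill-formed
[dzwo] — violates constraint (d): syllable 1 onset /dzw/ has 3 consonants (> 2) → ill-formed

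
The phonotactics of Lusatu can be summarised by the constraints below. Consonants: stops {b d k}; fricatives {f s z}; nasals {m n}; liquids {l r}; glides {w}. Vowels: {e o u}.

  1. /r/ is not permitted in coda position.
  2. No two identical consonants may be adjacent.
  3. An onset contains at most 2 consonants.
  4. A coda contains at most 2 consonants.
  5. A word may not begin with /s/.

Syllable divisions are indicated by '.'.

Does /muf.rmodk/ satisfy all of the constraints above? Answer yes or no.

/muf.rmodk/ — σ1 onset /m/, coda /f/ ok; σ2 onset /rm/ (2C), coda /dk/ (2C) ok → permitted

yes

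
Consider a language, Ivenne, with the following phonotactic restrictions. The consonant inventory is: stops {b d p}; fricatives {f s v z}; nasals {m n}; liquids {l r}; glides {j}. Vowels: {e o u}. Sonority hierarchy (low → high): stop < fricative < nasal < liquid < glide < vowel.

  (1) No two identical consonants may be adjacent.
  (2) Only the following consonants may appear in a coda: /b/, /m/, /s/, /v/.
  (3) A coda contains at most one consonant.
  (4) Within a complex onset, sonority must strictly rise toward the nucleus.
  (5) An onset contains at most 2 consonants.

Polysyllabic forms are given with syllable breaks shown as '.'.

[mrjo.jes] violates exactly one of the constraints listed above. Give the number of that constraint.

[mrjo.jes]: syllable 1 onset /mrj/ has 3 consonants (> 2).
This is a violation of constraint 5: "An onset contains at most 2 consonants."
The remaining constraints (1, 2, 3, 4) are satisfied.

5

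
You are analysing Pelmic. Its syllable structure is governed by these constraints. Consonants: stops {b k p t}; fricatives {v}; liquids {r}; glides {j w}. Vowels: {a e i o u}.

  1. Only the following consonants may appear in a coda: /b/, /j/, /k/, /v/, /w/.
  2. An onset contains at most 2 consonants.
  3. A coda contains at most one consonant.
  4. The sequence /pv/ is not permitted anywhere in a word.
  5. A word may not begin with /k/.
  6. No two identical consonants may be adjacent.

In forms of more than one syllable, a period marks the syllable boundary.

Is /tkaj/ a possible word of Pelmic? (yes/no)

/tkaj/ — σ1 onset /tk/ (2C), coda /j/ ok → phonotactically legal

yes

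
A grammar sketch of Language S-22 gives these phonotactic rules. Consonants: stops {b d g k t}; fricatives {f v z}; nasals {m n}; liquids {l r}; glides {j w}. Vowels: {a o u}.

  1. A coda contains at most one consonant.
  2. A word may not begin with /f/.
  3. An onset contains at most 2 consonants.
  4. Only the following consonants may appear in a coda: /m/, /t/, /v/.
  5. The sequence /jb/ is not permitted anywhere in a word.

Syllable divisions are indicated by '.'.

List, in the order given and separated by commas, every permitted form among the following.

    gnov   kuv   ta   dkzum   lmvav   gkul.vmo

gnov — σ1 onset /gn/ (2C), coda /v/ ok → permitted
kuv — σ1 onset /k/, coda /v/ ok → permitted
ta — σ1 onset /t/, coda /∅/ ok → permitted
dkzum — violates constraint 3: syllable 1 onset /dkz/ has 3 consonants (> 2) → not permitted
lmvav — violates constraint 3: syllable 1 onset /lmv/ has 3 consonants (> 2) → not permitted
gkul.vmo — violates constraint 4: syllable 1 coda contains /l/, which is not a licensed coda consonant → not permitted

gnov, kuv, ta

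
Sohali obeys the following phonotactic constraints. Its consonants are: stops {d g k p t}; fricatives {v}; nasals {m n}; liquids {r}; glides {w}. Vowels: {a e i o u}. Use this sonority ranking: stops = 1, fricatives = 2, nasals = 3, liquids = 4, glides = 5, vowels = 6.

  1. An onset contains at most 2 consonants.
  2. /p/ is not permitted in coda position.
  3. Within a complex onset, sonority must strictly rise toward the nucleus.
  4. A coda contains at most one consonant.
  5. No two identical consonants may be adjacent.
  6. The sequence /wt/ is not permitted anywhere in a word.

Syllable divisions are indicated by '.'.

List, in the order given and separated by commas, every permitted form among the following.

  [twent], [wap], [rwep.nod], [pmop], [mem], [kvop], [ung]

[twent] — violates constraint 4: syllable 1 coda /nt/ has 2 consonants (> 1) → not permitted
[wap] — violates constraint 2: syllable 1 coda contains /p/ → not permitted
[rwep.nod] — violates constraint 2: syllable 1 coda contains /p/ → not permitted
[pmop] — violates constraint 2: syllable 1 coda contains /p/ → not permitted
[mem] — σ1 onset /m/, coda /m/ ok → permitted
[kvop] — violates constraint 2: syllable 1 coda contains /p/ → not permitted
[ung] — violates constraint 4: syllable 1 coda /ng/ has 2 consonants (> 1) → not permitted

[mem]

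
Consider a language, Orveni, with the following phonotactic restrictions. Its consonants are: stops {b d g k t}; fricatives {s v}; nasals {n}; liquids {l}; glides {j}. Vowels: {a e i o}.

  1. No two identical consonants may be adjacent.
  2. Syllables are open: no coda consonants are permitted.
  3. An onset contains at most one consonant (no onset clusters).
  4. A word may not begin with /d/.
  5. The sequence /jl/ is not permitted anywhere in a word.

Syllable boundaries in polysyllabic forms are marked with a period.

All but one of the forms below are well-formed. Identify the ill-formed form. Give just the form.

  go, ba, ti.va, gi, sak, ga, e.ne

sak

go — σ1 onset /g/, coda /∅/ ok → well-formed
ba — σ1 onset /b/, coda /∅/ ok → well-formed
ti.va — σ1 onset /t/, coda /∅/ ok; σ2 onset /v/, coda /∅/ ok → well-formed
gi — σ1 onset /g/, coda /∅/ ok → well-formed
sak — violates constraint 2: syllable 1 coda /k/ has 1 consonant (> 0) → ill-formed
ga — σ1 onset /g/, coda /∅/ ok → well-formed
e.ne — σ1 onset /∅/, coda /∅/ ok; σ2 onset /n/, coda /∅/ ok → well-formed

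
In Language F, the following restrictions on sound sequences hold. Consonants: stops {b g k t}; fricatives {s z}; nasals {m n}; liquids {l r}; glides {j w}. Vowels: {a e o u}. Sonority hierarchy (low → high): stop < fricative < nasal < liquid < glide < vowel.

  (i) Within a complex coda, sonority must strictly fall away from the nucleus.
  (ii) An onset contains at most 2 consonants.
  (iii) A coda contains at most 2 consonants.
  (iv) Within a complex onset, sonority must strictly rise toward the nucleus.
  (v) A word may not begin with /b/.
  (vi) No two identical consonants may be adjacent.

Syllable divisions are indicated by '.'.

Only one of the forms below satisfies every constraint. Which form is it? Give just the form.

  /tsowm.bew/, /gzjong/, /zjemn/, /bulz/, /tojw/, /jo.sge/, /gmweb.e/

/tsowm.bew/ — σ1 onset /ts/ (1→2 rises), coda /wm/ (5→3 falls) ok; σ2 onset /b/, coda /w/ ok → permitted
/gzjong/ — violates constraint (ii): syllable 1 onset /gzj/ has 3 consonants (> 2) → not permitted
/zjemn/ — violates constraint (i): syllable 1 coda /mn/: /m/ (nasal, 3) → /n/ (nasal, 3) does not fall → not permitted
/bulz/ — violates constraint (v): word begins with /b/ → not permitted
/tojw/ — violates constraint (i): syllable 1 coda /jw/: /j/ (glide, 5) → /w/ (glide, 5) does not fall → not permitted
/jo.sge/ — violates constraint (iv): syllable 2 onset /sg/: /s/ (fricative, 2) → /g/ (stop, 1) does not rise → not permitted
/gmweb.e/ — violates constraint (ii): syllable 1 onset /gmw/ has 3 consonants (> 2) → not permitted

/tsowm.bew/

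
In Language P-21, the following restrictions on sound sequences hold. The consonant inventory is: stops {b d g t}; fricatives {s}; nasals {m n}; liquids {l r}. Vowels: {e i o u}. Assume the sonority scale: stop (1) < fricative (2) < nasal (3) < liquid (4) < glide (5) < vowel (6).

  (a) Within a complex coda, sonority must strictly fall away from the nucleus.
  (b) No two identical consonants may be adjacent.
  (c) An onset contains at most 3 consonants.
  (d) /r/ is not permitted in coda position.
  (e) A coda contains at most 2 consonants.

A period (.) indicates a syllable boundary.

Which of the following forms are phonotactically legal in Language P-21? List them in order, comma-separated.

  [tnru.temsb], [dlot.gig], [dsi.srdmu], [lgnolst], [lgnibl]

[tnru.temsb] — violates constraint (e): syllable 2 coda /msb/ has 3 consonants (> 2) → phonotactically illegal
[dlot.gig] — σ1 onset /dl/ (2C), coda /t/ ok; σ2 onset /g/, coda /g/ ok → phonotactically legal
[dsi.srdmu] — violates constraint (c): syllable 2 onset /srdm/ has 4 consonants (> 3) → phonotactically illegal
[lgnolst] — violates constraint (e): syllable 1 coda /lst/ has 3 consonants (> 2) → phonotactically illegal
[lgnibl] — violates constraint (a): syllable 1 coda /bl/: /b/ (stop, 1) → /l/ (liquid, 4) does not fall → phonotactically illegal

[dlot.gig]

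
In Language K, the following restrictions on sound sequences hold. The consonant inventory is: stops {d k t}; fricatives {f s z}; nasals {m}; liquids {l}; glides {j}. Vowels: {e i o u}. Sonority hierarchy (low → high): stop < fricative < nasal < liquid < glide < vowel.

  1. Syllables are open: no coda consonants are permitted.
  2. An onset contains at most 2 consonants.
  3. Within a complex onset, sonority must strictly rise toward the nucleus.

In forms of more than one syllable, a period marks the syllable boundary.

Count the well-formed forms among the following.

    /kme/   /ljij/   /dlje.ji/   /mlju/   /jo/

2

/kme/ — σ1 onset /km/ (1→3 rises), coda /∅/ ok → well-formed
/ljij/ — violates constraint 1: syllable 1 coda /j/ has 1 consonant (> 0) → ill-formed
/dlje.ji/ — violates constraint 2: syllable 1 onset /dlj/ has 3 consonants (> 2) → ill-formed
/mlju/ — violates constraint 2: syllable 1 onset /mlj/ has 3 consonants (> 2) → ill-formed
/jo/ — σ1 onset /j/, coda /∅/ ok → well-formed
Well-formed: /kme/, /jo/ → 2.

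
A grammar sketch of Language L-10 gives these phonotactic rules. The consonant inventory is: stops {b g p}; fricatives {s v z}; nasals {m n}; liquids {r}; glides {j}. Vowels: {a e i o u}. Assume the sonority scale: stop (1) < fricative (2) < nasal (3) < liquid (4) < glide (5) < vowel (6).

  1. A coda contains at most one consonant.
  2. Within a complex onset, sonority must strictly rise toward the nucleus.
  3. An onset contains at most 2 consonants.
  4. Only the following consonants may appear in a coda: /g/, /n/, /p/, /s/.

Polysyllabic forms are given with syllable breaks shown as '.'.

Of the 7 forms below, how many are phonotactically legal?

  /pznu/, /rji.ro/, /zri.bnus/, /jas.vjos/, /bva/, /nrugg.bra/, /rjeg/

5

/pznu/ — violates constraint 3: syllable 1 onset /pzn/ has 3 consonants (> 2) → phonotactically illegal
/rji.ro/ — σ1 onset /rj/ (4→5 rises), coda /∅/ ok; σ2 onset /r/, coda /∅/ ok → phonotactically legal
/zri.bnus/ — σ1 onset /zr/ (2→4 rises), coda /∅/ ok; σ2 onset /bn/ (1→3 rises), coda /s/ ok → phonotactically legal
/jas.vjos/ — σ1 onset /j/, coda /s/ ok; σ2 onset /vj/ (2→5 rises), coda /s/ ok → phonotactically legal
/bva/ — σ1 onset /bv/ (1→2 rises), coda /∅/ ok → phonotactically legal
/nrugg.bra/ — violates constraint 1: syllable 1 coda /gg/ has 2 consonants (> 1) → phonotactically illegal
/rjeg/ — σ1 onset /rj/ (4→5 rises), coda /g/ ok → phonotactically legal
Phonotactically legal: /rji.ro/, /zri.bnus/, /jas.vjos/, /bva/, /rjeg/ → 5.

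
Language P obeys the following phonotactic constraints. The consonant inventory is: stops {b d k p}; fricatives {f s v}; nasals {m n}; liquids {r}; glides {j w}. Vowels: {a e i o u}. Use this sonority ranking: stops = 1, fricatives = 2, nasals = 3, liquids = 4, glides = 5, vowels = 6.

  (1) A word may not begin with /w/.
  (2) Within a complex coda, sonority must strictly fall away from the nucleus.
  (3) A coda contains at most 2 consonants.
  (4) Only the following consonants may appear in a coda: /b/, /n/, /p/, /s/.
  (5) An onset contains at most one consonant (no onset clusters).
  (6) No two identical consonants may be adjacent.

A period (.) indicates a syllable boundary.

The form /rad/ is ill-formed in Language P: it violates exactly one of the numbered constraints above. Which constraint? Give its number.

4

/rad/: syllable 1 coda contains /d/, which is not a licensed coda consonant.
This is a violation of constraint 4: "Only the following consonants may appear in a coda: /b/, /n/, /p/, /s/."
The remaining constraints (1, 2, 3, 5, 6) are satisfied.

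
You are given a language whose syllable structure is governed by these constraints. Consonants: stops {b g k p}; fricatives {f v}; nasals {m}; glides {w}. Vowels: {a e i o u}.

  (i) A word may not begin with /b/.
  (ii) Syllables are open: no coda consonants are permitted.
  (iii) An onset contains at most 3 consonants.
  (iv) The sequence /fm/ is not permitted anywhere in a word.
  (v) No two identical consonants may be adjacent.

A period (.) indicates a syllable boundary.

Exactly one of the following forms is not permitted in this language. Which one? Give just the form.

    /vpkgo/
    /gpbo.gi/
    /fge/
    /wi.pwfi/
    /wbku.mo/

/vpkgo/

/vpkgo/ — violates constraint (iii): syllable 1 onset /vpkg/ has 4 consonants (> 3) → not permitted
/gpbo.gi/ — σ1 onset /gpb/ (3C), coda /∅/ ok; σ2 onset /g/, coda /∅/ ok → permitted
/fge/ — σ1 onset /fg/ (2C), coda /∅/ ok → permitted
/wi.pwfi/ — σ1 onset /w/, coda /∅/ ok; σ2 onset /pwf/ (3C), coda /∅/ ok → permitted
/wbku.mo/ — σ1 onset /wbk/ (3C), coda /∅/ ok; σ2 onset /m/, coda /∅/ ok → permitted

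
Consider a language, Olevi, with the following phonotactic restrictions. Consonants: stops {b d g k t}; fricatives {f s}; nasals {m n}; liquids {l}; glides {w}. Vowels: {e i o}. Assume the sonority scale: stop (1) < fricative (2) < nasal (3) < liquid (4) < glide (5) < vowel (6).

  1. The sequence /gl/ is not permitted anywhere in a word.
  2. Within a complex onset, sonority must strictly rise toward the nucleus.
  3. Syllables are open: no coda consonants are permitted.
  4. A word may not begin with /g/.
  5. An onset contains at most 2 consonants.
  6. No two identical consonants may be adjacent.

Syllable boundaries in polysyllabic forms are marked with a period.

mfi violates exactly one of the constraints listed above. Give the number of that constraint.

mfi: syllable 1 onset /mf/: /m/ (nasal, 3) → /f/ (fricative, 2) does not rise.
This is a violation of constraint 2: "Within a complex onset, sonority must strictly rise toward the nucleus."
The remaining constraints (1, 3, 4, 5, 6) are satisfied.

2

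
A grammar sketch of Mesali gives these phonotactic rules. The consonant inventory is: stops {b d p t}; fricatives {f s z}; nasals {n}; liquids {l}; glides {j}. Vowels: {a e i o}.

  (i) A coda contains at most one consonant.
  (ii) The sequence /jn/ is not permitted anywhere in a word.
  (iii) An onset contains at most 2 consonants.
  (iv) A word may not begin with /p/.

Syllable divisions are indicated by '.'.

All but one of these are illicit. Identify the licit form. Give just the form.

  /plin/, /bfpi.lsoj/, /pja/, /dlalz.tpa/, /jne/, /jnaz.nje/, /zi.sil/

/zi.sil/

/plin/ — violates constraint (iv): word begins with /p/ → illicit
/bfpi.lsoj/ — violates constraint (iii): syllable 1 onset /bfp/ has 3 consonants (> 2) → illicit
/pja/ — violates constraint (iv): word begins with /p/ → illicit
/dlalz.tpa/ — violates constraint (i): syllable 1 coda /lz/ has 2 consonants (> 1) → illicit
/jne/ — violates constraint (ii): contains banned sequence /jn/ → illicit
/jnaz.nje/ — violates constraint (ii): contains banned sequence /jn/ → illicit
/zi.sil/ — σ1 onset /z/, coda /∅/ ok; σ2 onset /s/, coda /l/ ok → licit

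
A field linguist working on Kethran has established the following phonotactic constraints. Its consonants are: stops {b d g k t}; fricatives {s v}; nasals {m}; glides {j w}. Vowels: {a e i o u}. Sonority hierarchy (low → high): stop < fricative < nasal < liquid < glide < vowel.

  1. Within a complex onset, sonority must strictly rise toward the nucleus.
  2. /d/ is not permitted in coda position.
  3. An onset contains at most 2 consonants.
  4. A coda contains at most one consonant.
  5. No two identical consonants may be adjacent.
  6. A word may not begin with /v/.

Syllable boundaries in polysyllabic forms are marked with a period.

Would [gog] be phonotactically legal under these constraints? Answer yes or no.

[gog] — σ1 onset /g/, coda /g/ ok → phonotactically legal

yes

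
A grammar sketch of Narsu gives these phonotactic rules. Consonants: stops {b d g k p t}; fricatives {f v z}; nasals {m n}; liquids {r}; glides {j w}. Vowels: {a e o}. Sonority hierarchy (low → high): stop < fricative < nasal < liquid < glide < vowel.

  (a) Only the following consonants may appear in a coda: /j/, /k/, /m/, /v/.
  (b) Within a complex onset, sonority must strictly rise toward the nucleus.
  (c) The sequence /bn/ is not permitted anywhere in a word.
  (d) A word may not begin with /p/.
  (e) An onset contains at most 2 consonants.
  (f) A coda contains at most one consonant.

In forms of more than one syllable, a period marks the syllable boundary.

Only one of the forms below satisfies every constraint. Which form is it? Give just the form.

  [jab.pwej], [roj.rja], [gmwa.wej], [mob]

[jab.pwej] — violates constraint (a): syllable 1 coda contains /b/, which is not a licensed coda consonant → phonotactically illegal
[roj.rja] — σ1 onset /r/, coda /j/ ok; σ2 onset /rj/ (4→5 rises), coda /∅/ ok → phonotactically legal
[gmwa.wej] — violates constraint (e): syllable 1 onset /gmw/ has 3 consonants (> 2) → phonotactically illegal
[mob] — violates constraint (a): syllable 1 coda contains /b/, which is not a licensed coda consonant → phonotactically illegal

[roj.rja]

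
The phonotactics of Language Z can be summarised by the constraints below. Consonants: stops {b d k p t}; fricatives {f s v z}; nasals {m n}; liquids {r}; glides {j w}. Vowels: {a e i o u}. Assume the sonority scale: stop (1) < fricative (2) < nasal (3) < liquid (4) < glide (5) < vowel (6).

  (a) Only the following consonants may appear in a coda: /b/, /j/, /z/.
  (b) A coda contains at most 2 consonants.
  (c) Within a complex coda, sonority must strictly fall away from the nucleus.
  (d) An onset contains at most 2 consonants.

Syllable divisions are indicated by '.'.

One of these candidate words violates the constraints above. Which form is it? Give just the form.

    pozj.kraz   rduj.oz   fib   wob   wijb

pozj.kraz

pozj.kraz — violates constraint (c): syllable 1 coda /zj/: /z/ (fricative, 2) → /j/ (glide, 5) does not fall → illicit
rduj.oz — σ1 onset /rd/ (2C), coda /j/ ok; σ2 onset /∅/, coda /z/ ok → licit
fib — σ1 onset /f/, coda /b/ ok → licit
wob — σ1 onset /w/, coda /b/ ok → licit
wijb — σ1 onset /w/, coda /jb/ (5→1 falls) ok → licit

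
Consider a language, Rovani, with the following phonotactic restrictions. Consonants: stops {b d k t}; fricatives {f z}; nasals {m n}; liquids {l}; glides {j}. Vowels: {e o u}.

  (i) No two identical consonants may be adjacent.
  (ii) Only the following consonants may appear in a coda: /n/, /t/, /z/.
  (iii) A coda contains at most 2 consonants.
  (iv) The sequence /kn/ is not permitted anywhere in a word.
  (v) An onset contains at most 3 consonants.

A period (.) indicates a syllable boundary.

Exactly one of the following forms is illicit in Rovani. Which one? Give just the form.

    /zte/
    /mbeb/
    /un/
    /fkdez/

/zte/ — σ1 onset /zt/ (2C), coda /∅/ ok → licit
/mbeb/ — violates constraint (ii): syllable 1 coda contains /b/, which is not a licensed coda consonant → illicit
/un/ — σ1 onset /∅/, coda /n/ ok → licit
/fkdez/ — σ1 onset /fkd/ (3C), coda /z/ ok → licit

/mbeb/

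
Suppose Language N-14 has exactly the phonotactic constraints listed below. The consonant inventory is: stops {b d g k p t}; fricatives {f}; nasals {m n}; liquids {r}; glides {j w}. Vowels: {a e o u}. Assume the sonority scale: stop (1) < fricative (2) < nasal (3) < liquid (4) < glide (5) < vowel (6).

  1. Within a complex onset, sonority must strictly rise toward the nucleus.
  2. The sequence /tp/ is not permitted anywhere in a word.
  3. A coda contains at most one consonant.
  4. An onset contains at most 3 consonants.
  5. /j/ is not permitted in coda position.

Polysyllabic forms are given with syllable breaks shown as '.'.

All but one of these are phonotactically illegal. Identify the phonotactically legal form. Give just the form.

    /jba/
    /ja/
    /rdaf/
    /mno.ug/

/ja/

/jba/ — violates constraint 1: syllable 1 onset /jb/: /j/ (glide, 5) → /b/ (stop, 1) does not rise → phonotactically illegal
/ja/ — σ1 onset /j/, coda /∅/ ok → phonotactically legal
/rdaf/ — violates constraint 1: syllable 1 onset /rd/: /r/ (liquid, 4) → /d/ (stop, 1) does not rise → phonotactically illegal
/mno.ug/ — violates constraint 1: syllable 1 onset /mn/: /m/ (nasal, 3) → /n/ (nasal, 3) does not rise → phonotactically illegal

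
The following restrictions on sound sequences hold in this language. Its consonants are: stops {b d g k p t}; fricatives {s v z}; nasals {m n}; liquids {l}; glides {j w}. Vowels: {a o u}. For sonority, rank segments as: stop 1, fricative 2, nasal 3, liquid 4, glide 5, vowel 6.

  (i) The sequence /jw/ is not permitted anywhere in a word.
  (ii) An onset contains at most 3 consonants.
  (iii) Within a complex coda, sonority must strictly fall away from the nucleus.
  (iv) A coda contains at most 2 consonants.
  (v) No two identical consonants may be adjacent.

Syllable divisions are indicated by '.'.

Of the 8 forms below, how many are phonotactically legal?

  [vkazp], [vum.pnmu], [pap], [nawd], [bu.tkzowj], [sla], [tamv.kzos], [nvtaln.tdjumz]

7

[vkazp] — σ1 onset /vk/ (2C), coda /zp/ (2→1 falls) ok → phonotactically legal
[vum.pnmu] — σ1 onset /v/, coda /m/ ok; σ2 onset /pnm/ (3C), coda /∅/ ok → phonotactically legal
[pap] — σ1 onset /p/, coda /p/ ok → phonotactically legal
[nawd] — σ1 onset /n/, coda /wd/ (5→1 falls) ok → phonotactically legal
[bu.tkzowj] — violates constraint (iii): syllable 2 coda /wj/: /w/ (glide, 5) → /j/ (glide, 5) does not fall → phonotactically illegal
[sla] — σ1 onset /sl/ (2C), coda /∅/ ok → phonotactically legal
[tamv.kzos] — σ1 onset /t/, coda /mv/ (3→2 falls) ok; σ2 onset /kz/ (2C), coda /s/ ok → phonotactically legal
[nvtaln.tdjumz] — σ1 onset /nvt/ (3C), coda /ln/ (4→3 falls) ok; σ2 onset /tdj/ (3C), coda /mz/ (3→2 falls) ok → phonotactically legal
Phonotactically legal: [vkazp], [vum.pnmu], [pap], [nawd], [sla], [tamv.kzos], [nvtaln.tdjumz] → 7.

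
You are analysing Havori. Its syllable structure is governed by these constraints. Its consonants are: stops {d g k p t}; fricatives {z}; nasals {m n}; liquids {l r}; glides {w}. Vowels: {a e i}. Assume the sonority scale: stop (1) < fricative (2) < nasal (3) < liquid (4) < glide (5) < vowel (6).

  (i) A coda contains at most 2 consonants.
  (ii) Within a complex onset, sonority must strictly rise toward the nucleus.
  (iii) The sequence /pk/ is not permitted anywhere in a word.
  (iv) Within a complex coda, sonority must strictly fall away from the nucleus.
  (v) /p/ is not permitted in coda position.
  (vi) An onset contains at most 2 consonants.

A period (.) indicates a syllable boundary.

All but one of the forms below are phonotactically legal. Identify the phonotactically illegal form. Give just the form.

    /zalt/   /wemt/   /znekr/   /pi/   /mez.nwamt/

/zalt/ — σ1 onset /z/, coda /lt/ (4→1 falls) ok → phonotactically legal
/wemt/ — σ1 onset /w/, coda /mt/ (3→1 falls) ok → phonotactically legal
/znekr/ — violates constraint (iv): syllable 1 coda /kr/: /k/ (stop, 1) → /r/ (liquid, 4) does not fall → phonotactically illegal
/pi/ — σ1 onset /p/, coda /∅/ ok → phonotactically legal
/mez.nwamt/ — σ1 onset /m/, coda /z/ ok; σ2 onset /nw/ (3→5 rises), coda /mt/ (3→1 falls) ok → phonotactically legal

/znekr/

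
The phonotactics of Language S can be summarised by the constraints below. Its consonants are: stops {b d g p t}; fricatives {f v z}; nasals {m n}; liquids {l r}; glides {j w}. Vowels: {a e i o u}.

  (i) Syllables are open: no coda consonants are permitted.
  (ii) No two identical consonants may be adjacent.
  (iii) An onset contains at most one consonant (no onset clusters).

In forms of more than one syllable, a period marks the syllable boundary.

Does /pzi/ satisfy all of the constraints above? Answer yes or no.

/pzi/ — violates constraint (iii): syllable 1 onset /pz/ has 2 consonants (> 1) → not permitted

no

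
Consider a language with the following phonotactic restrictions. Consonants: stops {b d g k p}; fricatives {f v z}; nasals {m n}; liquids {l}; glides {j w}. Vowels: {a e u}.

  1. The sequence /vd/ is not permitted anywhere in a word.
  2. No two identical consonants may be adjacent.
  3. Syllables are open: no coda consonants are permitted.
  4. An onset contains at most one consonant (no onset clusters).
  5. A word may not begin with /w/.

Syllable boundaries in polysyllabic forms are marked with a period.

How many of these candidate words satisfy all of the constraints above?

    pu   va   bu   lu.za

pu — σ1 onset /p/, coda /∅/ ok → phonotactically legal
va — σ1 onset /v/, coda /∅/ ok → phonotactically legal
bu — σ1 onset /b/, coda /∅/ ok → phonotactically legal
lu.za — σ1 onset /l/, coda /∅/ ok; σ2 onset /z/, coda /∅/ ok → phonotactically legal
Phonotactically legal: pu, va, bu, lu.za → 4.

4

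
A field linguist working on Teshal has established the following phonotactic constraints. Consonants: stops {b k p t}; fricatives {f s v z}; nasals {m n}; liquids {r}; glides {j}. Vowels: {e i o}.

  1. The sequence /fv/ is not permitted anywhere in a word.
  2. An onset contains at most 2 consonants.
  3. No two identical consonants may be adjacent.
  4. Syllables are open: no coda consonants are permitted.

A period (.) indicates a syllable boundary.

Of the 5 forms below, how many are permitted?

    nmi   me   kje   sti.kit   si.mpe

nmi — σ1 onset /nm/ (2C), coda /∅/ ok → permitted
me — σ1 onset /m/, coda /∅/ ok → permitted
kje — σ1 onset /kj/ (2C), coda /∅/ ok → permitted
sti.kit — violates constraint 4: syllable 2 coda /t/ has 1 consonant (> 0) → not permitted
si.mpe — σ1 onset /s/, coda /∅/ ok; σ2 onset /mp/ (2C), coda /∅/ ok → permitted
Permitted: nmi, me, kje, si.mpe → 4.

4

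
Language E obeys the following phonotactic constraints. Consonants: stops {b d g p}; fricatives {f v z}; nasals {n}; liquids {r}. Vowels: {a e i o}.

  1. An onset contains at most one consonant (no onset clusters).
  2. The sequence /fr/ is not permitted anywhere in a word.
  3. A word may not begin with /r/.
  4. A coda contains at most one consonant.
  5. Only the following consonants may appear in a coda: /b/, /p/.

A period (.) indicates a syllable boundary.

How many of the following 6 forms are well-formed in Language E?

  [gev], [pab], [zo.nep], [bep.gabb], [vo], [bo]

4

[gev] — violates constraint 5: syllable 1 coda contains /v/, which is not a licensed coda consonant → ill-formed
[pab] — σ1 onset /p/, coda /b/ ok → well-formed
[zo.nep] — σ1 onset /z/, coda /∅/ ok; σ2 onset /n/, coda /p/ ok → well-formed
[bep.gabb] — violates constraint 4: syllable 2 coda /bb/ has 2 consonants (> 1) → ill-formed
[vo] — σ1 onset /v/, coda /∅/ ok → well-formed
[bo] — σ1 onset /b/, coda /∅/ ok → well-formed
Well-formed: [pab], [zo.nep], [vo], [bo] → 4.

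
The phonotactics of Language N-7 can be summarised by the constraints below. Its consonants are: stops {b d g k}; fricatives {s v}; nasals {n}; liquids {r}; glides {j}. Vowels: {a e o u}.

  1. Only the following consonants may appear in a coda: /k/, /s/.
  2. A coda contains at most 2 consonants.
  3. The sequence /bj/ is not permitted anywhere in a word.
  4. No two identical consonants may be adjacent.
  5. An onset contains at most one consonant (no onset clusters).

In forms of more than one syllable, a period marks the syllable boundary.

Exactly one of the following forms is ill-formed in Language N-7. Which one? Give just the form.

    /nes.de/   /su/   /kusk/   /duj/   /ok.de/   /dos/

/duj/

/nes.de/ — σ1 onset /n/, coda /s/ ok; σ2 onset /d/, coda /∅/ ok → well-formed
/su/ — σ1 onset /s/, coda /∅/ ok → well-formed
/kusk/ — σ1 onset /k/, coda /sk/ (2C) ok → well-formed
/duj/ — violates constraint 1: syllable 1 coda contains /j/, which is not a licensed coda consonant → ill-formed
/ok.de/ — σ1 onset /∅/, coda /k/ ok; σ2 onset /d/, coda /∅/ ok → well-formed
/dos/ — σ1 onset /d/, coda /s/ ok → well-formed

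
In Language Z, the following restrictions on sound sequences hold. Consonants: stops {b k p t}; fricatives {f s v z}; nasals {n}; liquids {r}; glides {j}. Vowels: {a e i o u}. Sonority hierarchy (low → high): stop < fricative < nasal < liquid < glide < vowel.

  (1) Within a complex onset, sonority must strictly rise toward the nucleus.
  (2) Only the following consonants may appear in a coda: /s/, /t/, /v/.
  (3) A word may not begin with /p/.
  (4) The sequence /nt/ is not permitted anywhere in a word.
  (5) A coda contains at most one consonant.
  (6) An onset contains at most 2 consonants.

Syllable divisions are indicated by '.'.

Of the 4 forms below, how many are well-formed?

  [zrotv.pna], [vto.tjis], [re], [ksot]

[zrotv.pna] — violates constraint 5: syllable 1 coda /tv/ has 2 consonants (> 1) → ill-formed
[vto.tjis] — violates constraint 1: syllable 1 onset /vt/: /v/ (fricative, 2) → /t/ (stop, 1) does not rise → ill-formed
[re] — σ1 onset /r/, coda /∅/ ok → well-formed
[ksot] — σ1 onset /ks/ (1→2 rises), coda /t/ ok → well-formed
Well-formed: [re], [ksot] → 2.

2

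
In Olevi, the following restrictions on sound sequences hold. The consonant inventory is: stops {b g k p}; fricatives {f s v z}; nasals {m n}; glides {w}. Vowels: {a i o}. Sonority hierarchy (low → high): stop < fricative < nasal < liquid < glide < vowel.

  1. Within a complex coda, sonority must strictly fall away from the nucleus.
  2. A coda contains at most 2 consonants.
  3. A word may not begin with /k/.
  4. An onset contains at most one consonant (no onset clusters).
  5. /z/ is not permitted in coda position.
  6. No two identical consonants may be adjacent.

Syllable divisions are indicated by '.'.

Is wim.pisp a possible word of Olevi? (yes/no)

wim.pisp — σ1 onset /w/, coda /m/ ok; σ2 onset /p/, coda /sp/ (2→1 falls) ok → licit

yes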